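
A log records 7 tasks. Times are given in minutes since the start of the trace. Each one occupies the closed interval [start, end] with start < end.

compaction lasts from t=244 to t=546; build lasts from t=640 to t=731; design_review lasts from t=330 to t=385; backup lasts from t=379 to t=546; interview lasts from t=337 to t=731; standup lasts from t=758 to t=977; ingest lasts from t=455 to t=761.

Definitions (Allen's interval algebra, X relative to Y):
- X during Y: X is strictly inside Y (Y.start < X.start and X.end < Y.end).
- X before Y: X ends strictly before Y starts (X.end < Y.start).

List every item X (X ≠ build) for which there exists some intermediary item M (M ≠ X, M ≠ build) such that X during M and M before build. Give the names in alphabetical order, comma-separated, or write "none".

Target build = [t=640, t=731].
Intermediaries M with M before build: backup, compaction, design_review.
Via backup — items with X during backup: none.
Via compaction — items with X during compaction: design_review.
Via design_review — items with X during design_review: none.
Union: design_review.

design_review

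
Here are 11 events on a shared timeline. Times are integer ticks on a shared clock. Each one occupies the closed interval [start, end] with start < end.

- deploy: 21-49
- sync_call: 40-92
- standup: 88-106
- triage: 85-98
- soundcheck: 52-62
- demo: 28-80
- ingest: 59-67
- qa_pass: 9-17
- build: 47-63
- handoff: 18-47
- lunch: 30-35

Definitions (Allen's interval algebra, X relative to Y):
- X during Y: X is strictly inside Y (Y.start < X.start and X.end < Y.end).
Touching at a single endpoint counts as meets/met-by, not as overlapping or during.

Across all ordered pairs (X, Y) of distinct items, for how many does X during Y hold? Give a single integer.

Checking all 110 ordered pairs for relation 'during'; matching pairs in alphabetical order:
(build, demo): build during demo ✓
(build, sync_call): build during sync_call ✓
(ingest, demo): ingest during demo ✓
(ingest, sync_call): ingest during sync_call ✓
(lunch, demo): lunch during demo ✓
(lunch, deploy): lunch during deploy ✓
(lunch, handoff): lunch during handoff ✓
(soundcheck, build): soundcheck during build ✓
(soundcheck, demo): soundcheck during demo ✓
(soundcheck, sync_call): soundcheck during sync_call ✓
Count: 10.

10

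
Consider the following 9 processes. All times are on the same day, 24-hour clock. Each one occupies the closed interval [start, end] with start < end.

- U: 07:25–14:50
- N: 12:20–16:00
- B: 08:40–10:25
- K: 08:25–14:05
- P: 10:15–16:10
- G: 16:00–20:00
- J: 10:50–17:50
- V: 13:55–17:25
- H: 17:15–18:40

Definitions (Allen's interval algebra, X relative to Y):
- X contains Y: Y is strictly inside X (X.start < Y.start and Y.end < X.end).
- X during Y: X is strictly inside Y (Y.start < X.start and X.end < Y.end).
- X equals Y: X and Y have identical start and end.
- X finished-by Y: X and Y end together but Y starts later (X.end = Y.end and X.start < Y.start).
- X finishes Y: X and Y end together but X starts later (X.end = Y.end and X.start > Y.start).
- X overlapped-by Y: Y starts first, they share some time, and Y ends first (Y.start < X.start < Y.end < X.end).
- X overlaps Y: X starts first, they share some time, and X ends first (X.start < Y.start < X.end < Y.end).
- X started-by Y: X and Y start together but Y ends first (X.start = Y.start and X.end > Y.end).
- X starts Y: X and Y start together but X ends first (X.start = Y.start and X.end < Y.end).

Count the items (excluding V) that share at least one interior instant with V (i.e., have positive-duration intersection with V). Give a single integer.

Target V = [13:55, 17:25].
B [08:40, 10:25] → before → no.
G [16:00, 20:00] → overlapped-by → counts.
H [17:15, 18:40] → overlapped-by → counts.
J [10:50, 17:50] → contains → counts.
K [08:25, 14:05] → overlaps → counts.
N [12:20, 16:00] → overlaps → counts.
P [10:15, 16:10] → overlaps → counts.
U [07:25, 14:50] → overlaps → counts.
Total: 7.

7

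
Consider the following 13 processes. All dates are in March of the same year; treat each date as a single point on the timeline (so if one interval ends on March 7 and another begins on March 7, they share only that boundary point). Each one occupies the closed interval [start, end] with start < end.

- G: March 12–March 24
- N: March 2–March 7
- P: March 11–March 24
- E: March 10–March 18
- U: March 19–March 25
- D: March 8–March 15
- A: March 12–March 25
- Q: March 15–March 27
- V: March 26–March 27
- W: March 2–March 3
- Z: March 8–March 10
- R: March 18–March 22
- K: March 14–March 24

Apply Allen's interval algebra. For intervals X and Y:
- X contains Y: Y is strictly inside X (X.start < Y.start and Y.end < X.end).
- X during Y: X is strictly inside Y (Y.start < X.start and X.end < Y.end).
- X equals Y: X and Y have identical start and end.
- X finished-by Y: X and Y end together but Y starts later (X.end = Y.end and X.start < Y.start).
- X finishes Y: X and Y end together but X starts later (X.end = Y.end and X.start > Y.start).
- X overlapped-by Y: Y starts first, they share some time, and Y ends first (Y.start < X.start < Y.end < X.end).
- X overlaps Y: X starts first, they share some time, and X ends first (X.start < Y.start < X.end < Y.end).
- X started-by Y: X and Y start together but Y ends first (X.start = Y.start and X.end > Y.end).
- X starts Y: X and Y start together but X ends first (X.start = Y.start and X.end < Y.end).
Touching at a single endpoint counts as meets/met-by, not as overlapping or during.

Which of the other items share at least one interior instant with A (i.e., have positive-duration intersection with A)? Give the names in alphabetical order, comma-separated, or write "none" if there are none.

Target A = [March 12, March 25].
D [March 8, March 15] → overlaps → yes.
E [March 10, March 18] → overlaps → yes.
G [March 12, March 24] → starts → yes.
K [March 14, March 24] → during → yes.
N [March 2, March 7] → before → no.
P [March 11, March 24] → overlaps → yes.
Q [March 15, March 27] → overlapped-by → yes.
R [March 18, March 22] → during → yes.
U [March 19, March 25] → finishes → yes.
V [March 26, March 27] → after → no.
W [March 2, March 3] → before → no.
Z [March 8, March 10] → before → no.
Result: D, E, G, K, P, Q, R, U.

D, E, G, K, P, Q, R, U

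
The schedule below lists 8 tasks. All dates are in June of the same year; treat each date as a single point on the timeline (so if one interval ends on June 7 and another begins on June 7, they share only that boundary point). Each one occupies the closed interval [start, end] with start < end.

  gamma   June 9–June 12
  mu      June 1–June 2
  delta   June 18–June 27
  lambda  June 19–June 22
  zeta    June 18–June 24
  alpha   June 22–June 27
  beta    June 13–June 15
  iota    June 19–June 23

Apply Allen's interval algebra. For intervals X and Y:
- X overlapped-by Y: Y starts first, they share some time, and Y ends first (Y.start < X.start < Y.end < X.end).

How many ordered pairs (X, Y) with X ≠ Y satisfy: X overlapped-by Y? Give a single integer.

2

Checking all 56 ordered pairs for relation 'overlapped-by'; matching pairs in alphabetical order:
(alpha, iota): alpha overlapped-by iota ✓
(alpha, zeta): alpha overlapped-by zeta ✓
Count: 2.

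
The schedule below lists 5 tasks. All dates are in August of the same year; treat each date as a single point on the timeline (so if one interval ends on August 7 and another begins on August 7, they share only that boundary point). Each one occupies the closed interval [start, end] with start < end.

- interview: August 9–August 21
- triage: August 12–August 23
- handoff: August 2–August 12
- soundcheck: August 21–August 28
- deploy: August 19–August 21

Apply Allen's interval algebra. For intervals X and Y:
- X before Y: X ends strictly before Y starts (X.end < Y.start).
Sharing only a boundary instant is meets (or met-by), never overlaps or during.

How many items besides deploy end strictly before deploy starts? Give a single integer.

Target deploy = [August 19, August 21].
handoff [August 2, August 12] → before → counts.
interview [August 9, August 21] → finished-by → no.
soundcheck [August 21, August 28] → met-by → no.
triage [August 12, August 23] → contains → no.
Total: 1.

1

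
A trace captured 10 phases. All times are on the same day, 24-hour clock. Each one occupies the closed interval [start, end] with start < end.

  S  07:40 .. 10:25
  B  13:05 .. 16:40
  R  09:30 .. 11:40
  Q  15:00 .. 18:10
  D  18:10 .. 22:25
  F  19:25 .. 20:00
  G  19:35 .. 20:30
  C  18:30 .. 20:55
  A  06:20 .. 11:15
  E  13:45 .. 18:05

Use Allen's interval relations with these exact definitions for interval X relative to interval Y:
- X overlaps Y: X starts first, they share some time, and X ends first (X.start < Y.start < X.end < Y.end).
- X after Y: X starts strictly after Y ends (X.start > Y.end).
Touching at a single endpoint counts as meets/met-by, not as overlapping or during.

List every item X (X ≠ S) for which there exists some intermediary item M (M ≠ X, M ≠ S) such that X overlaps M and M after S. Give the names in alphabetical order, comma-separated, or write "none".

B, E, F

Target S = [07:40, 10:25].
Intermediaries M with M after S: B, C, D, E, F, G, Q.
Via B — items with X overlaps B: none.
Via C — items with X overlaps C: none.
Via D — items with X overlaps D: none.
Via E — items with X overlaps E: B.
Via F — items with X overlaps F: none.
Via G — items with X overlaps G: F.
Via Q — items with X overlaps Q: B, E.
Union: B, E, F.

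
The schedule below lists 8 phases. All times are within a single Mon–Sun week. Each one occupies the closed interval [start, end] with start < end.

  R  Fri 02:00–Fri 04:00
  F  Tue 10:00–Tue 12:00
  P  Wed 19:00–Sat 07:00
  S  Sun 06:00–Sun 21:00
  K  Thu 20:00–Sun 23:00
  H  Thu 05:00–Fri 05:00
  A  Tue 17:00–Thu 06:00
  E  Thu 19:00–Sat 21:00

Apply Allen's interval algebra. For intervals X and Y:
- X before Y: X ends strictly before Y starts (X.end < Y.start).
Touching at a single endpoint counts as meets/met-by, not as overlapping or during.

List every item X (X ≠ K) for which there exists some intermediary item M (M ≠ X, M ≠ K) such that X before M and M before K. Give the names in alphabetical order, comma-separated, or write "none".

Target K = [Thu 20:00, Sun 23:00].
Intermediaries M with M before K: A, F.
Via A — items with X before A: F.
Via F — items with X before F: none.
Union: F.

F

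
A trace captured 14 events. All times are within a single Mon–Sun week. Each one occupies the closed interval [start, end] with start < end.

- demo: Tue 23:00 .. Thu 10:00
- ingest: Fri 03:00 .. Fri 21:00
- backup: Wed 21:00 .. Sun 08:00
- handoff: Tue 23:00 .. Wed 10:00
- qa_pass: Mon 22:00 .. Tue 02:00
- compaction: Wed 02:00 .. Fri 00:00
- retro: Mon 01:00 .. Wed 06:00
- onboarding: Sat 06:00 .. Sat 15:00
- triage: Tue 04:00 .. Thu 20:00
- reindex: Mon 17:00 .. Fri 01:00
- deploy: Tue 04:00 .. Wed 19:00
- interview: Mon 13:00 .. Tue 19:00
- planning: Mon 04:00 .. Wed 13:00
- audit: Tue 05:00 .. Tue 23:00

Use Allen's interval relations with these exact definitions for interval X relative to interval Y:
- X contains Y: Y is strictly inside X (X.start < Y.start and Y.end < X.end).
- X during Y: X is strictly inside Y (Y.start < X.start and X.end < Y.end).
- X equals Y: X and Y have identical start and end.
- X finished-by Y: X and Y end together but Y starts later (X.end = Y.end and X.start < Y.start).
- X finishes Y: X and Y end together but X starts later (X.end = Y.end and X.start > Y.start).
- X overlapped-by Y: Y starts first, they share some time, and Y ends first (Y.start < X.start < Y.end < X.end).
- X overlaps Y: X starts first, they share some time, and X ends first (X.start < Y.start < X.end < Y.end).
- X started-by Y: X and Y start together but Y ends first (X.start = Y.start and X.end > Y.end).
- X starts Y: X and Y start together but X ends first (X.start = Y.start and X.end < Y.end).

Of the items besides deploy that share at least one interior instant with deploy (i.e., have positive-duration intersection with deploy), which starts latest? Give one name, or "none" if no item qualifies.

Target deploy = [Tue 04:00, Wed 19:00].
audit [Tue 05:00, Tue 23:00] → during → candidate.
backup [Wed 21:00, Sun 08:00] → after → excluded.
compaction [Wed 02:00, Fri 00:00] → overlapped-by → candidate.
demo [Tue 23:00, Thu 10:00] → overlapped-by → candidate.
handoff [Tue 23:00, Wed 10:00] → during → candidate.
ingest [Fri 03:00, Fri 21:00] → after → excluded.
interview [Mon 13:00, Tue 19:00] → overlaps → candidate.
onboarding [Sat 06:00, Sat 15:00] → after → excluded.
planning [Mon 04:00, Wed 13:00] → overlaps → candidate.
qa_pass [Mon 22:00, Tue 02:00] → before → excluded.
reindex [Mon 17:00, Fri 01:00] → contains → candidate.
retro [Mon 01:00, Wed 06:00] → overlaps → candidate.
triage [Tue 04:00, Thu 20:00] → started-by → candidate.
Among candidates, latest start is Wed 02:00 → compaction.

compaction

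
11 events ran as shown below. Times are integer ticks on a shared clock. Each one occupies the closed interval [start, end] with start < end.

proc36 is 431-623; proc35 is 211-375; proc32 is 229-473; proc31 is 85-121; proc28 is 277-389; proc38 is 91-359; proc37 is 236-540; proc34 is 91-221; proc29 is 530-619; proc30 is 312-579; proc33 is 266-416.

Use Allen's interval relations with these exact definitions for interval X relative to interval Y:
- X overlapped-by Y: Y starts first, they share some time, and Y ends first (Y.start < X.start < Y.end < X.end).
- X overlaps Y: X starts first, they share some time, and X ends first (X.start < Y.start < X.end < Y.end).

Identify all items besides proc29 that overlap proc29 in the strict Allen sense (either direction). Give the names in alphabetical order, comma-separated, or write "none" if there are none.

Target proc29 = [530, 619].
proc28 [277, 389] → before → no.
proc30 [312, 579] → overlaps → yes.
proc31 [85, 121] → before → no.
proc32 [229, 473] → before → no.
proc33 [266, 416] → before → no.
proc34 [91, 221] → before → no.
proc35 [211, 375] → before → no.
proc36 [431, 623] → contains → no.
proc37 [236, 540] → overlaps → yes.
proc38 [91, 359] → before → no.
Result: proc30, proc37.

proc30, proc37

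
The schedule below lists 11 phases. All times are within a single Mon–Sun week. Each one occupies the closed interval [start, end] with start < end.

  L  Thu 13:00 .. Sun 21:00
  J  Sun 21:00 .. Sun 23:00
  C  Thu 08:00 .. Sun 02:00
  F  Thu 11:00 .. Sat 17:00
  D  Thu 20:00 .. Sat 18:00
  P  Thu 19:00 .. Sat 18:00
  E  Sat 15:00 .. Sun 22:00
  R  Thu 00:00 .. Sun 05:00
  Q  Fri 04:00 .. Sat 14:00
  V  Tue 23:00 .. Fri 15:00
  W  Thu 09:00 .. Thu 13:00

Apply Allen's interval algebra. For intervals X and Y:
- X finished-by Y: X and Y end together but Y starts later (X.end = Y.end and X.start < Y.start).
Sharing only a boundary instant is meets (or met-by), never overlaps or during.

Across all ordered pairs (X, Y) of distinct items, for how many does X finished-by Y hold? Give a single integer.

Checking all 110 ordered pairs for relation 'finished-by'; matching pairs in alphabetical order:
(P, D): P finished-by D ✓
Count: 1.

1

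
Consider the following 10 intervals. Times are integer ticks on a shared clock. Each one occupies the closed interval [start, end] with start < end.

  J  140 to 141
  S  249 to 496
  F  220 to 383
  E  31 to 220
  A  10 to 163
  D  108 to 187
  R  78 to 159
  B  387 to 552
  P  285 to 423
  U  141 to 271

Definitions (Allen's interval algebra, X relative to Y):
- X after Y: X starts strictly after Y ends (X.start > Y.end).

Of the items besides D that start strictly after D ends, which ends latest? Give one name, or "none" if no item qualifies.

Target D = [108, 187].
A [10, 163] → overlaps → excluded.
B [387, 552] → after → candidate.
E [31, 220] → contains → excluded.
F [220, 383] → after → candidate.
J [140, 141] → during → excluded.
P [285, 423] → after → candidate.
R [78, 159] → overlaps → excluded.
S [249, 496] → after → candidate.
U [141, 271] → overlapped-by → excluded.
Among candidates, latest end is 552 → B.

B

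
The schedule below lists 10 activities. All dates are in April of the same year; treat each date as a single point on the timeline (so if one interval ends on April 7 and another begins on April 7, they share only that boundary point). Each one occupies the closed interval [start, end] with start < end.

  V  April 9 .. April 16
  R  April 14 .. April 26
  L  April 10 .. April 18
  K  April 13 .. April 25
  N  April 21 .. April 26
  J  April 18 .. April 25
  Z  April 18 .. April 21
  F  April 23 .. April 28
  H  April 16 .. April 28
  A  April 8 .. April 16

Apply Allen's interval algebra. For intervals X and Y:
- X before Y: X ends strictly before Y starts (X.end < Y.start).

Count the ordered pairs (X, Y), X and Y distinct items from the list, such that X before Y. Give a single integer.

Checking all 90 ordered pairs for relation 'before'; matching pairs in alphabetical order:
(A, F): A before F ✓
(A, J): A before J ✓
(A, N): A before N ✓
(A, Z): A before Z ✓
(L, F): L before F ✓
(L, N): L before N ✓
(V, F): V before F ✓
(V, J): V before J ✓
(V, N): V before N ✓
(V, Z): V before Z ✓
(Z, F): Z before F ✓
Count: 11.

11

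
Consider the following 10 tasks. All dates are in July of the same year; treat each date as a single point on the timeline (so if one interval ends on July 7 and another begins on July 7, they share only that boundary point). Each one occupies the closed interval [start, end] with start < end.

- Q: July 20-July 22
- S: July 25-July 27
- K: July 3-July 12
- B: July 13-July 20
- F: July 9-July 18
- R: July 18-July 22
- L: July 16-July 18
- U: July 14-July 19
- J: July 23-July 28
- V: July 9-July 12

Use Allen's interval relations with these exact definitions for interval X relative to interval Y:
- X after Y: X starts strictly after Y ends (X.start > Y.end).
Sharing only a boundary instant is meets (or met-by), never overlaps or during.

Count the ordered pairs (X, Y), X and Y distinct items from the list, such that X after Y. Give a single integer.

Checking all 90 ordered pairs for relation 'after'; matching pairs in alphabetical order:
(B, K): B after K ✓
(B, V): B after V ✓
(J, B): J after B ✓
(J, F): J after F ✓
(J, K): J after K ✓
(J, L): J after L ✓
(J, Q): J after Q ✓
(J, R): J after R ✓
(J, U): J after U ✓
(J, V): J after V ✓
(L, K): L after K ✓
(L, V): L after V ✓
(Q, F): Q after F ✓
(Q, K): Q after K ✓
(Q, L): Q after L ✓
(Q, U): Q after U ✓
(Q, V): Q after V ✓
(R, K): R after K ✓
(R, V): R after V ✓
(S, B): S after B ✓
(S, F): S after F ✓
(S, K): S after K ✓
(S, L): S after L ✓
(S, Q): S after Q ✓
... plus 5 further pairs not listed.
Count: 29.

29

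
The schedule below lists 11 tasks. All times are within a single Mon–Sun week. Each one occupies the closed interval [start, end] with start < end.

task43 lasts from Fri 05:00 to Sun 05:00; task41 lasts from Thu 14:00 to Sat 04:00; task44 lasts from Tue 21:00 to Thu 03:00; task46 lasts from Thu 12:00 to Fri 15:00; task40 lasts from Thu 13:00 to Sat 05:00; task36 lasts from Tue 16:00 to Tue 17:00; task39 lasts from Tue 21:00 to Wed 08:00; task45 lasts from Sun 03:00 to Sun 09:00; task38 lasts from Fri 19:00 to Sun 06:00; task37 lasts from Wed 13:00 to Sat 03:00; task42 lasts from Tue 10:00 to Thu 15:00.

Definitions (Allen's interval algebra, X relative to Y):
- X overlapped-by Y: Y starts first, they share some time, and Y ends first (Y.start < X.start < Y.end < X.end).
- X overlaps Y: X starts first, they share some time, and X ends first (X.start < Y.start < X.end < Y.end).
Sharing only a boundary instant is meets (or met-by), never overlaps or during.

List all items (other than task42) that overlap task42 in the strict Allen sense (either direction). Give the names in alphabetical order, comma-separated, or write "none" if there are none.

Target task42 = [Tue 10:00, Thu 15:00].
task36 [Tue 16:00, Tue 17:00] → during → no.
task37 [Wed 13:00, Sat 03:00] → overlapped-by → yes.
task38 [Fri 19:00, Sun 06:00] → after → no.
task39 [Tue 21:00, Wed 08:00] → during → no.
task40 [Thu 13:00, Sat 05:00] → overlapped-by → yes.
task41 [Thu 14:00, Sat 04:00] → overlapped-by → yes.
task43 [Fri 05:00, Sun 05:00] → after → no.
task44 [Tue 21:00, Thu 03:00] → during → no.
task45 [Sun 03:00, Sun 09:00] → after → no.
task46 [Thu 12:00, Fri 15:00] → overlapped-by → yes.
Result: task37, task40, task41, task46.

task37, task40, task41, task46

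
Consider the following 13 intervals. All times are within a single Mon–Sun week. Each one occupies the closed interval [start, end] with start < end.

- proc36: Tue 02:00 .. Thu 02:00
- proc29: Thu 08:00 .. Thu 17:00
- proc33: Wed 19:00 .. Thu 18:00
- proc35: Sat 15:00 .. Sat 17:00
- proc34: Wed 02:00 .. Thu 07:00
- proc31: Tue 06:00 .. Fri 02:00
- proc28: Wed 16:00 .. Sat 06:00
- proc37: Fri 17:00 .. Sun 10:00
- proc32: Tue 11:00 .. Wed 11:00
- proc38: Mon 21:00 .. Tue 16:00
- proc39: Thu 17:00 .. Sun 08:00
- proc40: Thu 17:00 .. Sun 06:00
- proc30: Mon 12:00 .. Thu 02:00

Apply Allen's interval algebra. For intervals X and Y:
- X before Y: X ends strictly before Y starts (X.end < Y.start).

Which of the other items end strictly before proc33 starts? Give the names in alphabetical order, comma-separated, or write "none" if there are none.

proc32, proc38

Target proc33 = [Wed 19:00, Thu 18:00].
proc28 [Wed 16:00, Sat 06:00] → contains → no.
proc29 [Thu 08:00, Thu 17:00] → during → no.
proc30 [Mon 12:00, Thu 02:00] → overlaps → no.
proc31 [Tue 06:00, Fri 02:00] → contains → no.
proc32 [Tue 11:00, Wed 11:00] → before → yes.
proc34 [Wed 02:00, Thu 07:00] → overlaps → no.
proc35 [Sat 15:00, Sat 17:00] → after → no.
proc36 [Tue 02:00, Thu 02:00] → overlaps → no.
proc37 [Fri 17:00, Sun 10:00] → after → no.
proc38 [Mon 21:00, Tue 16:00] → before → yes.
proc39 [Thu 17:00, Sun 08:00] → overlapped-by → no.
proc40 [Thu 17:00, Sun 06:00] → overlapped-by → no.
Result: proc32, proc38.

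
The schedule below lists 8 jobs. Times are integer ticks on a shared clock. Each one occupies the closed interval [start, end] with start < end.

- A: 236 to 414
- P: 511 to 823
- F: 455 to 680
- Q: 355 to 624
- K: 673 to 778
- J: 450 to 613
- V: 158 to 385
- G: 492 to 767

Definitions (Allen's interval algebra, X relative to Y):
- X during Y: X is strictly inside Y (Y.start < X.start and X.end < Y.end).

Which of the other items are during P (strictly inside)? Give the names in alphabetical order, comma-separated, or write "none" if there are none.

K

Target P = [511, 823].
A [236, 414] → before → no.
F [455, 680] → overlaps → no.
G [492, 767] → overlaps → no.
J [450, 613] → overlaps → no.
K [673, 778] → during → yes.
Q [355, 624] → overlaps → no.
V [158, 385] → before → no.
Result: K.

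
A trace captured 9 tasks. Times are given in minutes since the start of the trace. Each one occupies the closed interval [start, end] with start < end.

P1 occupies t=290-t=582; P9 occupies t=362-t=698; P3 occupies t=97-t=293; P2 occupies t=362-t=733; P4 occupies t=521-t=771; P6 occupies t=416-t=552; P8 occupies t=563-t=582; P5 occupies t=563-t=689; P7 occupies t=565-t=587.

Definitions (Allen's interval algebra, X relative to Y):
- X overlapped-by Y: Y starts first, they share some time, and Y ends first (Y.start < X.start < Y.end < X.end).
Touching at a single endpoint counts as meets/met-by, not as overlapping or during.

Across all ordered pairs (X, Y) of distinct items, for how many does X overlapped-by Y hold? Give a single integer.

10

Checking all 72 ordered pairs for relation 'overlapped-by'; matching pairs in alphabetical order:
(P1, P3): P1 overlapped-by P3 ✓
(P2, P1): P2 overlapped-by P1 ✓
(P4, P1): P4 overlapped-by P1 ✓
(P4, P2): P4 overlapped-by P2 ✓
(P4, P6): P4 overlapped-by P6 ✓
(P4, P9): P4 overlapped-by P9 ✓
(P5, P1): P5 overlapped-by P1 ✓
(P7, P1): P7 overlapped-by P1 ✓
(P7, P8): P7 overlapped-by P8 ✓
(P9, P1): P9 overlapped-by P1 ✓
Count: 10.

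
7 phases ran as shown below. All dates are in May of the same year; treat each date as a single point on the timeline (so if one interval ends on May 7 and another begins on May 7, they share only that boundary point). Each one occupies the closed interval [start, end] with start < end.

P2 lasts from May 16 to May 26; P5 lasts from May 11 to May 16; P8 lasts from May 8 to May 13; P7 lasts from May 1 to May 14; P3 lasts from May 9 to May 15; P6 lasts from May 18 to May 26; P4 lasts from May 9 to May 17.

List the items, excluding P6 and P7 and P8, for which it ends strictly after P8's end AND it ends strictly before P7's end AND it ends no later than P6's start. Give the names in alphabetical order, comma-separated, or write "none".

none

Conditions: its end is strictly after P8's end (X.end > May 13) AND its end is strictly before P7's end (X.end < May 14) AND its end is no later than P6's start (X.end <= May 18).
P2: end May 26 > May 13? ✓; end May 26 < May 14? ✗; end May 26 <= May 18? ✗ → no.
P3: end May 15 > May 13? ✓; end May 15 < May 14? ✗; end May 15 <= May 18? ✓ → no.
P4: end May 17 > May 13? ✓; end May 17 < May 14? ✗; end May 17 <= May 18? ✓ → no.
P5: end May 16 > May 13? ✓; end May 16 < May 14? ✗; end May 16 <= May 18? ✓ → no.
Result: none.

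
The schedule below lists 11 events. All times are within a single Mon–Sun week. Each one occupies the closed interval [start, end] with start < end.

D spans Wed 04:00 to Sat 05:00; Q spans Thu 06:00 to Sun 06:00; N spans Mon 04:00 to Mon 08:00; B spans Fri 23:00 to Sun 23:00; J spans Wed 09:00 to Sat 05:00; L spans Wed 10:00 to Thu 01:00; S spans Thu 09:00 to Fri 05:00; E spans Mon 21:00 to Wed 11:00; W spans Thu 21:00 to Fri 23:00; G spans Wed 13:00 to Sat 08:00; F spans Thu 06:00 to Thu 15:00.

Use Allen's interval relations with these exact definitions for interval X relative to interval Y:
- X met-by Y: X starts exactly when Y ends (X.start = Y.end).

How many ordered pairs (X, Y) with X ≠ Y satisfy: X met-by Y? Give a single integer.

Checking all 110 ordered pairs for relation 'met-by'; matching pairs in alphabetical order:
(B, W): B met-by W ✓
Count: 1.

1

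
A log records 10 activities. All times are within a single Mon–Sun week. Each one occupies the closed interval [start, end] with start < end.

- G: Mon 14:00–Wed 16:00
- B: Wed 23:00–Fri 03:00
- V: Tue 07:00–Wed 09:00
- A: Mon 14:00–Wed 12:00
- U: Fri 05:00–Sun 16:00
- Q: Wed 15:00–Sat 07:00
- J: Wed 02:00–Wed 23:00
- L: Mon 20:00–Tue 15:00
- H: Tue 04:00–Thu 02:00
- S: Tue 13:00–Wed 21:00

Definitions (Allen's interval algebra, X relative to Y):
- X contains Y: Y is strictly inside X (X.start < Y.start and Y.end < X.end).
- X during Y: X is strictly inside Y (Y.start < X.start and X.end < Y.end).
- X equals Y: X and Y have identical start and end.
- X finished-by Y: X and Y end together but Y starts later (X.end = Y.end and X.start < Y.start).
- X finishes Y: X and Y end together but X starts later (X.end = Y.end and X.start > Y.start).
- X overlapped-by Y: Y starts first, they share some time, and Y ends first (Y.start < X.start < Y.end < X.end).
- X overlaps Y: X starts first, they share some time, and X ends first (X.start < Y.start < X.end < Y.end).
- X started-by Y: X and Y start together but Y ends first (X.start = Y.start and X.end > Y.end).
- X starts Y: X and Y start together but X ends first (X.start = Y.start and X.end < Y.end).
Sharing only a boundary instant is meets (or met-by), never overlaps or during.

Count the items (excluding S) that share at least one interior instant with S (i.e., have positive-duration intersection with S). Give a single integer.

Target S = [Tue 13:00, Wed 21:00].
A [Mon 14:00, Wed 12:00] → overlaps → counts.
B [Wed 23:00, Fri 03:00] → after → no.
G [Mon 14:00, Wed 16:00] → overlaps → counts.
H [Tue 04:00, Thu 02:00] → contains → counts.
J [Wed 02:00, Wed 23:00] → overlapped-by → counts.
L [Mon 20:00, Tue 15:00] → overlaps → counts.
Q [Wed 15:00, Sat 07:00] → overlapped-by → counts.
U [Fri 05:00, Sun 16:00] → after → no.
V [Tue 07:00, Wed 09:00] → overlaps → counts.
Total: 7.

7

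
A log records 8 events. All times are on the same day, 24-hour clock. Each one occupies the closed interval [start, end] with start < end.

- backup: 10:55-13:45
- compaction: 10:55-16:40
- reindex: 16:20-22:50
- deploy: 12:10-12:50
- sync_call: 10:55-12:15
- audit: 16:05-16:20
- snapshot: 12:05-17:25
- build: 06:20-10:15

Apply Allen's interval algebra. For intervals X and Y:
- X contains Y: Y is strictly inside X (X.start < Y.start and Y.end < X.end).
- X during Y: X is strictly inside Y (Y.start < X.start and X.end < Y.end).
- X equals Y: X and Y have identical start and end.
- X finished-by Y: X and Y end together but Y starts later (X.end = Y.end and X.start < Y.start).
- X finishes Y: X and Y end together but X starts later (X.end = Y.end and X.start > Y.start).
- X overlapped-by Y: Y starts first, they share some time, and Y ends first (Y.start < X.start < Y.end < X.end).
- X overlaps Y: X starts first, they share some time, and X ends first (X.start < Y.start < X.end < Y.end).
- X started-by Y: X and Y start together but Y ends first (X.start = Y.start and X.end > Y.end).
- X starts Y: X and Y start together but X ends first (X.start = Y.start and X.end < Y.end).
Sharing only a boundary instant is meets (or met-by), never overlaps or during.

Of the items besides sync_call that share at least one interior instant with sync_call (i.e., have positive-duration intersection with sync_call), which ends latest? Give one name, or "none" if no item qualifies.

Target sync_call = [10:55, 12:15].
audit [16:05, 16:20] → after → excluded.
backup [10:55, 13:45] → started-by → candidate.
build [06:20, 10:15] → before → excluded.
compaction [10:55, 16:40] → started-by → candidate.
deploy [12:10, 12:50] → overlapped-by → candidate.
reindex [16:20, 22:50] → after → excluded.
snapshot [12:05, 17:25] → overlapped-by → candidate.
Among candidates, latest end is 17:25 → snapshot.

snapshot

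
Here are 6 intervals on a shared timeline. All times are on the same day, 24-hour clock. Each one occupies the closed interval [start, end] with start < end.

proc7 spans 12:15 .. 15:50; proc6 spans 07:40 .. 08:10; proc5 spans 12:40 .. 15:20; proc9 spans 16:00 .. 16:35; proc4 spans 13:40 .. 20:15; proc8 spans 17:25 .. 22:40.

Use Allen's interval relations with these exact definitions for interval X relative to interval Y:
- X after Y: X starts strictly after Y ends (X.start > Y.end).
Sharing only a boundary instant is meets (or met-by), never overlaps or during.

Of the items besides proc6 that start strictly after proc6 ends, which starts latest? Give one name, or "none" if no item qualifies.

proc8

Target proc6 = [07:40, 08:10].
proc4 [13:40, 20:15] → after → candidate.
proc5 [12:40, 15:20] → after → candidate.
proc7 [12:15, 15:50] → after → candidate.
proc8 [17:25, 22:40] → after → candidate.
proc9 [16:00, 16:35] → after → candidate.
Among candidates, latest start is 17:25 → proc8.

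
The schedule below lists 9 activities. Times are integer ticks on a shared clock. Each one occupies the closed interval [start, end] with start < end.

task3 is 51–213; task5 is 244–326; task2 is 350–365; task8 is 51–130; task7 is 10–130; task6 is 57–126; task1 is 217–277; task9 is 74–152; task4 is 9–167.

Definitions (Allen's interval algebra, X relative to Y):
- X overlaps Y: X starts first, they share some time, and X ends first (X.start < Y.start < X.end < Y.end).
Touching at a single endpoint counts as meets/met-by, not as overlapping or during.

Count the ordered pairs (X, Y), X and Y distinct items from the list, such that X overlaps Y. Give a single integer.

6

Checking all 72 ordered pairs for relation 'overlaps'; matching pairs in alphabetical order:
(task1, task5): task1 overlaps task5 ✓
(task4, task3): task4 overlaps task3 ✓
(task6, task9): task6 overlaps task9 ✓
(task7, task3): task7 overlaps task3 ✓
(task7, task9): task7 overlaps task9 ✓
(task8, task9): task8 overlaps task9 ✓
Count: 6.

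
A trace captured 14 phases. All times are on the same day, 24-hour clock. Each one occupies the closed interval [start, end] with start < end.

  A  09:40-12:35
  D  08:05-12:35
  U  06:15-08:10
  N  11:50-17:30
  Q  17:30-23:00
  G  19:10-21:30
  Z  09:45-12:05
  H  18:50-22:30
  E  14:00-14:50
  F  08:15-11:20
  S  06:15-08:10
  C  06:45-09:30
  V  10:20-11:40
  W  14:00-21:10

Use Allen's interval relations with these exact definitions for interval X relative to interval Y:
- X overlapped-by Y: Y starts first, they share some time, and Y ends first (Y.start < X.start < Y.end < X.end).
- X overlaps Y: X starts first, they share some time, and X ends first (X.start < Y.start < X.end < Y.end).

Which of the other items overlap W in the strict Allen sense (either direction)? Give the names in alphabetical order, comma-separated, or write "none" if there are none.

Target W = [14:00, 21:10].
A [09:40, 12:35] → before → no.
C [06:45, 09:30] → before → no.
D [08:05, 12:35] → before → no.
E [14:00, 14:50] → starts → no.
F [08:15, 11:20] → before → no.
G [19:10, 21:30] → overlapped-by → yes.
H [18:50, 22:30] → overlapped-by → yes.
N [11:50, 17:30] → overlaps → yes.
Q [17:30, 23:00] → overlapped-by → yes.
S [06:15, 08:10] → before → no.
U [06:15, 08:10] → before → no.
V [10:20, 11:40] → before → no.
Z [09:45, 12:05] → before → no.
Result: G, H, N, Q.

G, H, N, Q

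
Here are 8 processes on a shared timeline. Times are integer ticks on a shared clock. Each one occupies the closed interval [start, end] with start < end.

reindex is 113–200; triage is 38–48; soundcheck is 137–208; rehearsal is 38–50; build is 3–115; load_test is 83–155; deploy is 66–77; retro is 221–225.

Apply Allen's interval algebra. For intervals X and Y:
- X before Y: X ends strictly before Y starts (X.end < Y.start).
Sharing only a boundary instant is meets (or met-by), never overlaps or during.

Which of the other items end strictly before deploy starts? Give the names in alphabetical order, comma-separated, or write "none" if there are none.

rehearsal, triage

Target deploy = [66, 77].
build [3, 115] → contains → no.
load_test [83, 155] → after → no.
rehearsal [38, 50] → before → yes.
reindex [113, 200] → after → no.
retro [221, 225] → after → no.
soundcheck [137, 208] → after → no.
triage [38, 48] → before → yes.
Result: rehearsal, triage.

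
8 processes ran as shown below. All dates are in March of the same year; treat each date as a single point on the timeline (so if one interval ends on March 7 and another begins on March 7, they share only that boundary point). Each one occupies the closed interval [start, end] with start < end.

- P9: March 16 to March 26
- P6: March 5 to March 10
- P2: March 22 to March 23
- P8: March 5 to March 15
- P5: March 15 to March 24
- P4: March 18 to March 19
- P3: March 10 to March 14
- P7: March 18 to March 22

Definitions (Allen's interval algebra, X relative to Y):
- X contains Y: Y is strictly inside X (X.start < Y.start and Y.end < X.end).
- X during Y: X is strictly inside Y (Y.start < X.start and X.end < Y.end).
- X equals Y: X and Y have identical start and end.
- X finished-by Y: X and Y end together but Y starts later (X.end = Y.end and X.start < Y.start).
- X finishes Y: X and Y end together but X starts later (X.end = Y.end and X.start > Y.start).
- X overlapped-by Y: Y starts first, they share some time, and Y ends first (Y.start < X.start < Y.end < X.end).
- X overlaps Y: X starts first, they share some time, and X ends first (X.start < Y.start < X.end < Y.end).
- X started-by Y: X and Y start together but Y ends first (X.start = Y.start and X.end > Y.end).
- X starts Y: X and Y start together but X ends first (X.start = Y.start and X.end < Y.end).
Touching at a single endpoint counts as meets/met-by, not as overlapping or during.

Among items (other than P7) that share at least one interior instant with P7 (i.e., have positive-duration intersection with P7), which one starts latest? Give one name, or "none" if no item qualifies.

P4

Target P7 = [March 18, March 22].
P2 [March 22, March 23] → met-by → excluded.
P3 [March 10, March 14] → before → excluded.
P4 [March 18, March 19] → starts → candidate.
P5 [March 15, March 24] → contains → candidate.
P6 [March 5, March 10] → before → excluded.
P8 [March 5, March 15] → before → excluded.
P9 [March 16, March 26] → contains → candidate.
Among candidates, latest start is March 18 → P4.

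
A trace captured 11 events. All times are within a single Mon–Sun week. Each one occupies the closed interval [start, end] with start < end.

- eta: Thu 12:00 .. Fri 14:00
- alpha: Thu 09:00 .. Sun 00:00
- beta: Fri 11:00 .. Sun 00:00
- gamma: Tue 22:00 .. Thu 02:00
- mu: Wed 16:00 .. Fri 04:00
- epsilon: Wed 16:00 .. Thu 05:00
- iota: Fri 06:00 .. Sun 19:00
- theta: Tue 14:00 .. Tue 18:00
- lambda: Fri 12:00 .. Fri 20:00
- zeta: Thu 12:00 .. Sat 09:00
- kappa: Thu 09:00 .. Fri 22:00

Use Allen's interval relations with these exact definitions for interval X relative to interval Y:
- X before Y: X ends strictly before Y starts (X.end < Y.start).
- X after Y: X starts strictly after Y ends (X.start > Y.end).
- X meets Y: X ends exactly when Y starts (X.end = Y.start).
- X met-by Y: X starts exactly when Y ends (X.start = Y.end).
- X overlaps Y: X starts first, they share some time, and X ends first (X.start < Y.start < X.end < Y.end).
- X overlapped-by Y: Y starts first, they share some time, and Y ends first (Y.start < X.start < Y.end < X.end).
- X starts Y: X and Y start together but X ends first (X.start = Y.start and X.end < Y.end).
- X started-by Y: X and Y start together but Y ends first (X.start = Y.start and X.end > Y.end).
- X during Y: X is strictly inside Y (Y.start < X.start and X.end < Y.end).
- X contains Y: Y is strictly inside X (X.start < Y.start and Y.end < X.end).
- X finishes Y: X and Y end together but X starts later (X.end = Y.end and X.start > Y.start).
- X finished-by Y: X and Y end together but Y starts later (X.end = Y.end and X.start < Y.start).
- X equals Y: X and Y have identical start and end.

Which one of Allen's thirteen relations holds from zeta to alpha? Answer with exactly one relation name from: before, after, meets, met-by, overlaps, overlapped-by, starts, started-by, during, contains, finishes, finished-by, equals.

during

zeta = [Thu 12:00, Sat 09:00]; alpha = [Thu 09:00, Sun 00:00].
Compare endpoints: zeta.start > alpha.start, zeta.start < alpha.end, zeta.end > alpha.start, zeta.end < alpha.end.
That pattern is 'during'.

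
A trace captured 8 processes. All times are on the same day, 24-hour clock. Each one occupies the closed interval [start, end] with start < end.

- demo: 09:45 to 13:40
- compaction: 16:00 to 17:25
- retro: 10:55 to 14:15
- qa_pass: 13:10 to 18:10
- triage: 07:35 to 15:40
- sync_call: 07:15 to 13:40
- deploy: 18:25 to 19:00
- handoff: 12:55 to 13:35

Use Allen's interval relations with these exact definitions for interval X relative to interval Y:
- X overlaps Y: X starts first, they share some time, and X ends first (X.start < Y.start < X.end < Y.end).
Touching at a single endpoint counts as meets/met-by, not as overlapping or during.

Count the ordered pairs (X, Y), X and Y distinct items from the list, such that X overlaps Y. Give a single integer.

8

Checking all 56 ordered pairs for relation 'overlaps'; matching pairs in alphabetical order:
(demo, qa_pass): demo overlaps qa_pass ✓
(demo, retro): demo overlaps retro ✓
(handoff, qa_pass): handoff overlaps qa_pass ✓
(retro, qa_pass): retro overlaps qa_pass ✓
(sync_call, qa_pass): sync_call overlaps qa_pass ✓
(sync_call, retro): sync_call overlaps retro ✓
(sync_call, triage): sync_call overlaps triage ✓
(triage, qa_pass): triage overlaps qa_pass ✓
Count: 8.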